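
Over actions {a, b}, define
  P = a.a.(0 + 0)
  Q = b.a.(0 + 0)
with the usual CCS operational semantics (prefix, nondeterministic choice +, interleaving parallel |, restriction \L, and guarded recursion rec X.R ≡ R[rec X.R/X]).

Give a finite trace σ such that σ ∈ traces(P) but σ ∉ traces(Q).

Reachable graph of P (3 states):
  p0 = a.a.(0 + 0) | ··a··> p1
  p1 = a.(0 + 0) | ··a··> p2
  p2 = 0 + 0 | (no moves)
Reachable graph of Q (3 states):
  q0 = b.a.(0 + 0) | ··b··> q1
  q1 = a.(0 + 0) | ··a··> q2
  q2 = 0 + 0 | (no moves)
Executing a from P (initial set {p0}):
  step 1 (a): {p1}
  — P admits the full trace.
Executing a from Q (initial set {q0}):
  step 1 (a): ∅ (Q stuck)

a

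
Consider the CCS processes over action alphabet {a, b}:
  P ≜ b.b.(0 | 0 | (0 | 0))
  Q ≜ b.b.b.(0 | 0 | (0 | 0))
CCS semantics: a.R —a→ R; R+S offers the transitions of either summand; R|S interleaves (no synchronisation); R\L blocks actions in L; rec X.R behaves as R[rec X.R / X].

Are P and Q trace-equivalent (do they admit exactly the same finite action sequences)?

trace-distinct — witness ⟨bbb⟩

LTS(P): 3 reachable states
  u0 = b.b.(0 | 0 | (0 | 0)) → =b=> u1
  u1 = b.(0 | 0 | (0 | 0)) → =b=> u2
  u2 = 0 | 0 | (0 | 0) → stopped
LTS(Q): 4 reachable states
  v0 = b.b.b.(0 | 0 | (0 | 0)) → =b=> v1
  v1 = b.b.(0 | 0 | (0 | 0)) → =b=> v2
  v2 = b.(0 | 0 | (0 | 0)) → =b=> v3
  v3 = 0 | 0 | (0 | 0) → stopped
Run σ = ⟨bbb⟩ on Q: start {v0}
  after b @ step 1: {v1}
  after b @ step 2: {v2}
  after b @ step 3: {v3}
  Q completes σ.
Run σ = ⟨bbb⟩ on P: start {u0}
  after b @ step 1: {u1}
  after b @ step 2: {u2}
  after b @ step 3: no successor for P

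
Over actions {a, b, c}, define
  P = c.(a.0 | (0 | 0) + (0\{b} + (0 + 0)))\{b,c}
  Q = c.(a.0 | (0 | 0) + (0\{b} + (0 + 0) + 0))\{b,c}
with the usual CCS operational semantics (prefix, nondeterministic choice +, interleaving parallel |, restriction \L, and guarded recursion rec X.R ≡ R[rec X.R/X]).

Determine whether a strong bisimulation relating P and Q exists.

Reachable graph of P (3 states):
  m0 = c.(a.0 | (0 | 0) + (0\{b} + (0 + 0)))\{b,c} | -c-> m1
  m1 = (a.0 | (0 | 0) + (0\{b} + (0 + 0)))\{b,c} | -a-> m2
  m2 = (0 | (0 | 0))\{b,c} | stopped
Reachable graph of Q (3 states):
  n0 = c.(a.0 | (0 | 0) + (0\{b} + (0 + 0) + 0))\{b,c} | -c-> n1
  n1 = (a.0 | (0 | 0) + (0\{b} + (0 + 0) + 0))\{b,c} | -a-> n2
  n2 = (0 | (0 | 0))\{b,c} | stopped
Coarsest stable partition (strong bisimilarity classes):
  B0 = {m0, n0}
  B1 = {m1, n1}
  B2 = {m2, n2}
m0 ∈ B0, n0 ∈ B0 → same block

YES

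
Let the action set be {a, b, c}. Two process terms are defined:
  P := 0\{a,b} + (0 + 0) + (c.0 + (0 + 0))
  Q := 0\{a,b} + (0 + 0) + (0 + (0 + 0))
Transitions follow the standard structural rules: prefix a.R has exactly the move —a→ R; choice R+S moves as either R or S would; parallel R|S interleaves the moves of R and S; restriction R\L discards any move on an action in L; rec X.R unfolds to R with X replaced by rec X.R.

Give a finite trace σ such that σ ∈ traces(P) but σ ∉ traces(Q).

c

P's transition system — 2 states:
  p0 = 0\{a,b} + (0 + 0) + (c.0 + (0 + 0)) ⊢ =c=> p1
  p1 = 0 ⊢ (no moves)
Q's transition system — 1 states:
  q0 = 0\{a,b} + (0 + 0) + (0 + (0 + 0)) ⊢ (no moves)
Executing c from P (initial set {p0}):
  after c @ step 1: {p1}
  P completes σ.
Executing c from Q (initial set {q0}):
  after c @ step 1: ∅ (Q stuck)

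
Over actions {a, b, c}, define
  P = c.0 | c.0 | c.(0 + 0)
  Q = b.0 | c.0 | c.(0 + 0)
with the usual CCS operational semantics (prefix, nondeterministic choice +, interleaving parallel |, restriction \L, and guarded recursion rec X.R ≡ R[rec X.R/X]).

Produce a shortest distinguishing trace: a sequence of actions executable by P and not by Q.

ccc

P's transition system — 8 states:
  m0 = c.0 | c.0 | c.(0 + 0) has moves ··c··> m1, ··c··> m2, ··c··> m3
  m1 = 0 | c.0 | c.(0 + 0) has moves ··c··> m4, ··c··> m5
  m2 = c.0 | 0 | c.(0 + 0) has moves ··c··> m4, ··c··> m6
  m3 = c.0 | c.0 | (0 + 0) has moves ··c··> m5, ··c··> m6
  m4 = 0 | 0 | c.(0 + 0) has moves ··c··> m7
  m5 = 0 | c.0 | (0 + 0) has moves ··c··> m7
  m6 = c.0 | 0 | (0 + 0) has moves ··c··> m7
  m7 = 0 | 0 | (0 + 0) has moves deadlocked
Q's transition system — 8 states:
  n0 = b.0 | c.0 | c.(0 + 0) has moves ··b··> n1, ··c··> n2, ··c··> n3
  n1 = 0 | c.0 | c.(0 + 0) has moves ··c··> n4, ··c··> n5
  n2 = b.0 | 0 | c.(0 + 0) has moves ··b··> n4, ··c··> n6
  n3 = b.0 | c.0 | (0 + 0) has moves ··b··> n5, ··c··> n6
  n4 = 0 | 0 | c.(0 + 0) has moves ··c··> n7
  n5 = 0 | c.0 | (0 + 0) has moves ··c··> n7
  n6 = b.0 | 0 | (0 + 0) has moves ··b··> n7
  n7 = 0 | 0 | (0 + 0) has moves deadlocked
Run σ = ⟨ccc⟩ on P: start {m0}
  [1] c ⇒ {m1, m2, m3}
  [2] c ⇒ {m4, m5, m6}
  [3] c ⇒ {m7}
  — P admits the full trace.
Run σ = ⟨ccc⟩ on Q: start {n0}
  [1] c ⇒ {n2, n3}
  [2] c ⇒ {n6}
  [3] c ⇒ ∅  — Q cannot continue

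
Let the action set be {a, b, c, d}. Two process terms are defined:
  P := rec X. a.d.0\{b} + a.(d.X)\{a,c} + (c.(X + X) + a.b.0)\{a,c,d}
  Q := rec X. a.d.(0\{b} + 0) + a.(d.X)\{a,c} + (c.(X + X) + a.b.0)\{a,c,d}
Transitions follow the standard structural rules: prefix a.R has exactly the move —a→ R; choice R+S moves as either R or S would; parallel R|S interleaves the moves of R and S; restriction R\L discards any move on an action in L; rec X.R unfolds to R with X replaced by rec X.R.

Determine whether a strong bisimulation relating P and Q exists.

YES

Reachable graph of P (5 states):
  s0 = rec X. a.d.0\{b} + a.(d.X)\{a,c} + (c.(X + X) + a.b.0)\{a,c,d} :: =a=> s1, =a=> s2
  s1 = (d.(rec X. a.d.0\{b} + a.(d.X)\{a,c} + (c.(X + X) + a.b.0)\{a,c,d}))\{a,c} :: =d=> s3
  s2 = d.0\{b} :: =d=> s4
  s3 = (rec X. a.d.0\{b} + a.(d.X)\{a,c} + (c.(X + X) + a.b.0)\{a,c,d})\{a,c} :: (no moves)
  s4 = 0\{b} :: (no moves)
Reachable graph of Q (5 states):
  t0 = rec X. a.d.(0\{b} + 0) + a.(d.X)\{a,c} + (c.(X + X) + a.b.0)\{a,c,d} :: =a=> t1, =a=> t2
  t1 = (d.(rec X. a.d.(0\{b} + 0) + a.(d.X)\{a,c} + (c.(X + X) + a.b.0)\{a,c,d}))\{a,c} :: =d=> t3
  t2 = d.(0\{b} + 0) :: =d=> t4
  t3 = (rec X. a.d.(0\{b} + 0) + a.(d.X)\{a,c} + (c.(X + X) + a.b.0)\{a,c,d})\{a,c} :: (no moves)
  t4 = 0\{b} + 0 :: (no moves)
Coarsest stable partition (strong bisimilarity classes):
  B0 = {s0, t0}
  B1 = {s1, s2, t1, t2}
  B2 = {s3, s4, t3, t4}
s0 ∈ B0, t0 ∈ B0 → same block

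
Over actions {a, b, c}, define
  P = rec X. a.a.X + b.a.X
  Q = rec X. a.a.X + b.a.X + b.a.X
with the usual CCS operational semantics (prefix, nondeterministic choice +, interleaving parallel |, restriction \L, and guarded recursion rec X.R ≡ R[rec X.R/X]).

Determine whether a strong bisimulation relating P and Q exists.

Reachable graph of P (2 states):
  u0 = rec X. a.a.X + b.a.X has moves =a=> u1, =b=> u1
  u1 = a.(rec X. a.a.X + b.a.X) has moves =a=> u0
Reachable graph of Q (2 states):
  v0 = rec X. a.a.X + b.a.X + b.a.X has moves =a=> v1, =b=> v1
  v1 = a.(rec X. a.a.X + b.a.X + b.a.X) has moves =a=> v0
Partition-refinement fixed point:
  B0 = {u0, v0}
  B1 = {u1, v1}
u0 ∈ B0, v0 ∈ B0 → same block

P ~ Q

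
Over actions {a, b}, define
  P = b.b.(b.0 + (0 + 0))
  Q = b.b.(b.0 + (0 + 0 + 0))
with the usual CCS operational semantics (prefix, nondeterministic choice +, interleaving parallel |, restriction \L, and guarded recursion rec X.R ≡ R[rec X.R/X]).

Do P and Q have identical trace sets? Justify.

P's transition system — 4 states:
  u0 = b.b.(b.0 + (0 + 0)) :: -b-> u1
  u1 = b.(b.0 + (0 + 0)) :: -b-> u2
  u2 = b.0 + (0 + 0) :: -b-> u3
  u3 = 0 :: stopped
Q's transition system — 4 states:
  v0 = b.b.(b.0 + (0 + 0 + 0)) :: -b-> v1
  v1 = b.(b.0 + (0 + 0 + 0)) :: -b-> v2
  v2 = b.0 + (0 + 0 + 0) :: -b-> v3
  v3 = 0 :: stopped
Bisimilarity quotient blocks:
  B0 = {u0, v0}
  B1 = {u1, v1}
  B2 = {u2, v2}
  B3 = {u3, v3}
u0 ∈ B0, v0 ∈ B0 → same block
Bisimilar ⇒ trace-equivalent.

trace-equivalent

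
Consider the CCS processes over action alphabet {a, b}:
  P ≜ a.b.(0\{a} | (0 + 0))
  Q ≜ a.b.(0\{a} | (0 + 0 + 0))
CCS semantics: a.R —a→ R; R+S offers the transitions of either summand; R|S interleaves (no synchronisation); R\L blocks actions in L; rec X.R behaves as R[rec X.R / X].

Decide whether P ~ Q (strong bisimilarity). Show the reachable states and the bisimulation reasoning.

bisimilar

P's transition system — 3 states:
  m0 = a.b.(0\{a} | (0 + 0)) :: —a→ m1
  m1 = b.(0\{a} | (0 + 0)) :: —b→ m2
  m2 = 0\{a} | (0 + 0) :: ∅
Q's transition system — 3 states:
  n0 = a.b.(0\{a} | (0 + 0 + 0)) :: —a→ n1
  n1 = b.(0\{a} | (0 + 0 + 0)) :: —b→ n2
  n2 = 0\{a} | (0 + 0 + 0) :: ∅
Coarsest stable partition (strong bisimilarity classes):
  B0 = {m0, n0}
  B1 = {m1, n1}
  B2 = {m2, n2}
m0 ∈ B0, n0 ∈ B0 → same block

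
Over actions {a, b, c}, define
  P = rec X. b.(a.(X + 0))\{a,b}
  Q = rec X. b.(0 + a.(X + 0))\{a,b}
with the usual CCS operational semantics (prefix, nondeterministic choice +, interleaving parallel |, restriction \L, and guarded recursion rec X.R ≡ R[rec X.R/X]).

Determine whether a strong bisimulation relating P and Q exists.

Reachable graph of P (2 states):
  u0 = rec X. b.(a.(X + 0))\{a,b} has moves -b-> u1
  u1 = (a.((rec X. b.(a.(X + 0))\{a,b}) + 0))\{a,b} has moves stopped
Reachable graph of Q (2 states):
  v0 = rec X. b.(0 + a.(X + 0))\{a,b} has moves -b-> v1
  v1 = (0 + a.((rec X. b.(0 + a.(X + 0))\{a,b}) + 0))\{a,b} has moves stopped
Coarsest stable partition (strong bisimilarity classes):
  B0 = {u0, v0}
  B1 = {u1, v1}
u0 ∈ B0, v0 ∈ B0 → same block

P ~ Q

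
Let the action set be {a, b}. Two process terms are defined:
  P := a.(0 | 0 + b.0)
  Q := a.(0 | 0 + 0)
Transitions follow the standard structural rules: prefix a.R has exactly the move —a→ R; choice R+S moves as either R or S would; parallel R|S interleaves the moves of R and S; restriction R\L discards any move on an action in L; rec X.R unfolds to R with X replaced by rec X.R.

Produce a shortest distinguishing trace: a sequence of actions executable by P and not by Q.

P's transition system — 3 states:
  s0 = a.(0 | 0 + b.0) | -a-> s1
  s1 = 0 | 0 + b.0 | -b-> s2
  s2 = 0 | stopped
Q's transition system — 2 states:
  t0 = a.(0 | 0 + 0) | -a-> t1
  t1 = 0 | 0 + 0 | stopped
Run σ = ⟨ab⟩ on P: start {s0}
  after a @ step 1: {s1}
  after b @ step 2: {s2}
  P completes σ.
Run σ = ⟨ab⟩ on Q: start {t0}
  after a @ step 1: {t1}
  after b @ step 2: ∅ (Q stuck)

ab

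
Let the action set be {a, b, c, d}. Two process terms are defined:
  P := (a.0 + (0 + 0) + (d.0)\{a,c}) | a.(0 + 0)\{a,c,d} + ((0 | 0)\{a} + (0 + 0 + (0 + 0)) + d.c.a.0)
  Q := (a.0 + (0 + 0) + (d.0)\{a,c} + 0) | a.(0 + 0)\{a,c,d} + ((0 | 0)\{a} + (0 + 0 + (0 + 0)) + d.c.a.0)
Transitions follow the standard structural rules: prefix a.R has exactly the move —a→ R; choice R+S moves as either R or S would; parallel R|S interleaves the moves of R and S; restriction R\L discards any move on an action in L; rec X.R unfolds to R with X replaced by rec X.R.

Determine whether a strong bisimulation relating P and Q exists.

bisimilar

LTS(P): 9 reachable states
  s0 = (a.0 + (0 + 0) + (d.0)\{a,c}) | a.(0 + 0)\{a,c,d} + ((0 | 0)\{a} + (0 + 0 + (0 + 0)) + d.c.a.0) ⊢ -a-> s1, -a-> s2, -d-> s3, -d-> s4
  s1 = (a.0 + (0 + 0) + (d.0)\{a,c}) | (0 + 0)\{a,c,d} ⊢ -a-> s5, -d-> s6
  s2 = 0 | a.(0 + 0)\{a,c,d} ⊢ -a-> s5
  s3 = 0\{a,c} | a.(0 + 0)\{a,c,d} ⊢ -a-> s6
  s4 = c.a.0 ⊢ -c-> s7
  s5 = 0 | (0 + 0)\{a,c,d} ⊢ stopped
  s6 = 0\{a,c} | (0 + 0)\{a,c,d} ⊢ stopped
  s7 = a.0 ⊢ -a-> s8
  s8 = 0 ⊢ stopped
LTS(Q): 9 reachable states
  t0 = (a.0 + (0 + 0) + (d.0)\{a,c} + 0) | a.(0 + 0)\{a,c,d} + ((0 | 0)\{a} + (0 + 0 + (0 + 0)) + d.c.a.0) ⊢ -a-> t1, -a-> t2, -d-> t3, -d-> t4
  t1 = (a.0 + (0 + 0) + (d.0)\{a,c} + 0) | (0 + 0)\{a,c,d} ⊢ -a-> t5, -d-> t6
  t2 = 0 | a.(0 + 0)\{a,c,d} ⊢ -a-> t5
  t3 = 0\{a,c} | a.(0 + 0)\{a,c,d} ⊢ -a-> t6
  t4 = c.a.0 ⊢ -c-> t7
  t5 = 0 | (0 + 0)\{a,c,d} ⊢ stopped
  t6 = 0\{a,c} | (0 + 0)\{a,c,d} ⊢ stopped
  t7 = a.0 ⊢ -a-> t8
  t8 = 0 ⊢ stopped
Partition-refinement fixed point:
  B0 = {s0, t0}
  B1 = {s1, t1}
  B2 = {s5, s6, s8, t5, t6, t8}
  B3 = {s2, s3, s7, t2, t3, t7}
  B4 = {s4, t4}
s0 ∈ B0, t0 ∈ B0 → same block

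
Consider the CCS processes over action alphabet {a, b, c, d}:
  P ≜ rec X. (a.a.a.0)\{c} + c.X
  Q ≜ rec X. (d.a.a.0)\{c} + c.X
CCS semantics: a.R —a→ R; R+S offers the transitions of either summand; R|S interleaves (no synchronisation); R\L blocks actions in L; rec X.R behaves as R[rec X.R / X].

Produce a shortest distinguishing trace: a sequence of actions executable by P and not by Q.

Reachable graph of P (4 states):
  m0 = rec X. (a.a.a.0)\{c} + c.X ⊢ -a-> m1, -c-> m0
  m1 = (a.a.0)\{c} ⊢ -a-> m2
  m2 = (a.0)\{c} ⊢ -a-> m3
  m3 = 0\{c} ⊢ stopped
Reachable graph of Q (4 states):
  n0 = rec X. (d.a.a.0)\{c} + c.X ⊢ -c-> n0, -d-> n1
  n1 = (a.a.0)\{c} ⊢ -a-> n2
  n2 = (a.0)\{c} ⊢ -a-> n3
  n3 = 0\{c} ⊢ stopped
Run σ = ⟨a⟩ on P: start {m0}
  after a @ step 1: {m1}
  P completes σ.
Run σ = ⟨a⟩ on Q: start {n0}
  after a @ step 1: ∅ (Q stuck)

a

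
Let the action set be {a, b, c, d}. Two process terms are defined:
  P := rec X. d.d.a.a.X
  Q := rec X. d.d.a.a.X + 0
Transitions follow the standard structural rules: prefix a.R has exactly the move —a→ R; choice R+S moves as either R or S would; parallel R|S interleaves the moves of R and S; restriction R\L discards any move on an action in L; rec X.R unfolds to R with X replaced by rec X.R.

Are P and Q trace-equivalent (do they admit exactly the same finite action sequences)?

traces(P) = traces(Q)

Reachable graph of P (4 states):
  p0 = rec X. d.d.a.a.X | ··d··> p1
  p1 = d.a.a.(rec X. d.d.a.a.X) | ··d··> p2
  p2 = a.a.(rec X. d.d.a.a.X) | ··a··> p3
  p3 = a.(rec X. d.d.a.a.X) | ··a··> p0
Reachable graph of Q (4 states):
  q0 = rec X. d.d.a.a.X + 0 | ··d··> q1
  q1 = d.a.a.(rec X. d.d.a.a.X + 0) | ··d··> q2
  q2 = a.a.(rec X. d.d.a.a.X + 0) | ··a··> q3
  q3 = a.(rec X. d.d.a.a.X + 0) | ··a··> q0
Coarsest stable partition (strong bisimilarity classes):
  B0 = {p0, q0}
  B1 = {p1, q1}
  B2 = {p2, q2}
  B3 = {p3, q3}
p0 ∈ B0, q0 ∈ B0 → same block
Bisimilar ⇒ trace-equivalent.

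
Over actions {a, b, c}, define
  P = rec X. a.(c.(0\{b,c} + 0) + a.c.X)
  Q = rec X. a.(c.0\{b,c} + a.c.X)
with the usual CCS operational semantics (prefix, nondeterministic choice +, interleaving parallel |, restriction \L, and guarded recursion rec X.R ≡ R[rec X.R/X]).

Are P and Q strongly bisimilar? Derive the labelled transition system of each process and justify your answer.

bisimilar

Reachable graph of P (4 states):
  m0 = rec X. a.(c.(0\{b,c} + 0) + a.c.X) ⊢ ··a··> m1
  m1 = c.(0\{b,c} + 0) + a.c.(rec X. a.(c.(0\{b,c} + 0) + a.c.X)) ⊢ ··a··> m2, ··c··> m3
  m2 = c.(rec X. a.(c.(0\{b,c} + 0) + a.c.X)) ⊢ ··c··> m0
  m3 = 0\{b,c} + 0 ⊢ stopped
Reachable graph of Q (4 states):
  n0 = rec X. a.(c.0\{b,c} + a.c.X) ⊢ ··a··> n1
  n1 = c.0\{b,c} + a.c.(rec X. a.(c.0\{b,c} + a.c.X)) ⊢ ··a··> n2, ··c··> n3
  n2 = c.(rec X. a.(c.0\{b,c} + a.c.X)) ⊢ ··c··> n0
  n3 = 0\{b,c} ⊢ stopped
Bisimilarity quotient blocks:
  B0 = {m0, n0}
  B1 = {m1, n1}
  B2 = {m2, n2}
  B3 = {m3, n3}
m0 ∈ B0, n0 ∈ B0 → same block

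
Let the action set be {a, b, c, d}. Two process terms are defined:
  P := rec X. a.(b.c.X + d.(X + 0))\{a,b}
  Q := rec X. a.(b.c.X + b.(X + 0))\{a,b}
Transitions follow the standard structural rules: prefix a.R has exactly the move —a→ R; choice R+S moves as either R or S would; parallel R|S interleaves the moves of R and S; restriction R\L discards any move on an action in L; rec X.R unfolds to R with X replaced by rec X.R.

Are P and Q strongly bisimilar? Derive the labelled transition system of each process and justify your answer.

Reachable graph of P (3 states):
  u0 = rec X. a.(b.c.X + d.(X + 0))\{a,b} ⊢ --a--▸ u1
  u1 = (b.c.(rec X. a.(b.c.X + d.(X + 0))\{a,b}) + d.((rec X. a.(b.c.X + d.(X + 0))\{a,b}) + 0))\{a,b} ⊢ --d--▸ u2
  u2 = ((rec X. a.(b.c.X + d.(X + 0))\{a,b}) + 0)\{a,b} ⊢ stopped
Reachable graph of Q (2 states):
  v0 = rec X. a.(b.c.X + b.(X + 0))\{a,b} ⊢ --a--▸ v1
  v1 = (b.c.(rec X. a.(b.c.X + b.(X + 0))\{a,b}) + b.((rec X. a.(b.c.X + b.(X + 0))\{a,b}) + 0))\{a,b} ⊢ stopped
Coarsest stable partition (strong bisimilarity classes):
  B0 = {u0}
  B1 = {u1}
  B2 = {u2, v1}
  B3 = {v0}
u0 ∈ B0, v0 ∈ B3 → different blocks

NO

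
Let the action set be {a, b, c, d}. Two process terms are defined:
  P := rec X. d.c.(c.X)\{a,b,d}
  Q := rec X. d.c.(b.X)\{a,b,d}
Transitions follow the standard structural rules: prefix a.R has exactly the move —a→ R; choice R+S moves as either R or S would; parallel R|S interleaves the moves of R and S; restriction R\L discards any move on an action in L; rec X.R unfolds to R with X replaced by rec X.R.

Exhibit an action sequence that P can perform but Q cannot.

P's transition system — 4 states:
  p0 = rec X. d.c.(c.X)\{a,b,d} :: -d-> p1
  p1 = c.(c.(rec X. d.c.(c.X)\{a,b,d}))\{a,b,d} :: -c-> p2
  p2 = (c.(rec X. d.c.(c.X)\{a,b,d}))\{a,b,d} :: -c-> p3
  p3 = (rec X. d.c.(c.X)\{a,b,d})\{a,b,d} :: ∅
Q's transition system — 3 states:
  q0 = rec X. d.c.(b.X)\{a,b,d} :: -d-> q1
  q1 = c.(b.(rec X. d.c.(b.X)\{a,b,d}))\{a,b,d} :: -c-> q2
  q2 = (b.(rec X. d.c.(b.X)\{a,b,d}))\{a,b,d} :: ∅
Executing dcc from P (initial set {p0}):
  step 1 (d): {p1}
  step 2 (c): {p2}
  step 3 (c): {p3}
  — P admits the full trace.
Executing dcc from Q (initial set {q0}):
  step 1 (d): {q1}
  step 2 (c): {q2}
  step 3 (c): ∅ (Q stuck)

dcc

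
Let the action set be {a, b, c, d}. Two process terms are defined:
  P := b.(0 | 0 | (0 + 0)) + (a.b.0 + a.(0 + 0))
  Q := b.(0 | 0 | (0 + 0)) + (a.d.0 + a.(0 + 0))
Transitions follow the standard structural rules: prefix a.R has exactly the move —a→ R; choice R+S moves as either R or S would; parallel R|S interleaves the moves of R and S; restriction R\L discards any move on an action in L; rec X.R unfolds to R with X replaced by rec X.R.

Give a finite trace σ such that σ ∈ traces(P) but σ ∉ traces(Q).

Reachable graph of P (5 states):
  s0 = b.(0 | 0 | (0 + 0)) + (a.b.0 + a.(0 + 0)) → =a=> s1, =a=> s2, =b=> s3
  s1 = 0 + 0 → (no moves)
  s2 = b.0 → =b=> s4
  s3 = 0 | 0 | (0 + 0) → (no moves)
  s4 = 0 → (no moves)
Reachable graph of Q (5 states):
  t0 = b.(0 | 0 | (0 + 0)) + (a.d.0 + a.(0 + 0)) → =a=> t1, =a=> t2, =b=> t3
  t1 = 0 + 0 → (no moves)
  t2 = d.0 → =d=> t4
  t3 = 0 | 0 | (0 + 0) → (no moves)
  t4 = 0 → (no moves)
Trace ⟨ab⟩ through P, begin at {s0}:
  after a @ step 1: {s1, s2}
  after b @ step 2: {s4}
  ✓ P
Trace ⟨ab⟩ through Q, begin at {t0}:
  after a @ step 1: {t1, t2}
  after b @ step 2: ∅  — Q cannot continue

ab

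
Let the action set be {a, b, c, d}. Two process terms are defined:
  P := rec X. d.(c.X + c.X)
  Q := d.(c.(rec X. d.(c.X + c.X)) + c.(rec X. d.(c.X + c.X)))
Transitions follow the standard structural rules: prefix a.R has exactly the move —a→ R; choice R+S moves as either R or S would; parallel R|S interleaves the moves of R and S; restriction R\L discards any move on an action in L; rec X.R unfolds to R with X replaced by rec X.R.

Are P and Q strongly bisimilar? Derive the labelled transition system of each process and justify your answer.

P ~ Q

LTS(P): 2 reachable states
  m0 = rec X. d.(c.X + c.X) :: =d=> m1
  m1 = c.(rec X. d.(c.X + c.X)) + c.(rec X. d.(c.X + c.X)) :: =c=> m0
LTS(Q): 3 reachable states
  n0 = d.(c.(rec X. d.(c.X + c.X)) + c.(rec X. d.(c.X + c.X))) :: =d=> n1
  n1 = c.(rec X. d.(c.X + c.X)) + c.(rec X. d.(c.X + c.X)) :: =c=> n2
  n2 = rec X. d.(c.X + c.X) :: =d=> n1
Bisimilarity quotient blocks:
  B0 = {m0, n0, n2}
  B1 = {m1, n1}
m0 ∈ B0, n0 ∈ B0 → same block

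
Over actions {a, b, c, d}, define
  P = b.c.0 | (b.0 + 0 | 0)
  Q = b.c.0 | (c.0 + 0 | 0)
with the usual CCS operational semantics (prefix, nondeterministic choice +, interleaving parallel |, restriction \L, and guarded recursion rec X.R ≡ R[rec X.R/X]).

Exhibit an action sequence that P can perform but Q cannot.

bb

LTS(P): 6 reachable states
  p0 = b.c.0 | (b.0 + 0 | 0) :: -b-> p1, -b-> p2
  p1 = b.c.0 | 0 :: -b-> p3
  p2 = c.0 | (b.0 + 0 | 0) :: -b-> p3, -c-> p4
  p3 = c.0 | 0 :: -c-> p5
  p4 = 0 | (b.0 + 0 | 0) :: -b-> p5
  p5 = 0 | 0 :: deadlocked
LTS(Q): 6 reachable states
  q0 = b.c.0 | (c.0 + 0 | 0) :: -b-> q1, -c-> q2
  q1 = c.0 | (c.0 + 0 | 0) :: -c-> q3, -c-> q4
  q2 = b.c.0 | 0 :: -b-> q4
  q3 = 0 | (c.0 + 0 | 0) :: -c-> q5
  q4 = c.0 | 0 :: -c-> q5
  q5 = 0 | 0 :: deadlocked
Executing bb from P (initial set {p0}):
  [1] b ⇒ {p1, p2}
  [2] b ⇒ {p3}
  P completes σ.
Executing bb from Q (initial set {q0}):
  [1] b ⇒ {q1}
  [2] b ⇒ ∅  — Q cannot continue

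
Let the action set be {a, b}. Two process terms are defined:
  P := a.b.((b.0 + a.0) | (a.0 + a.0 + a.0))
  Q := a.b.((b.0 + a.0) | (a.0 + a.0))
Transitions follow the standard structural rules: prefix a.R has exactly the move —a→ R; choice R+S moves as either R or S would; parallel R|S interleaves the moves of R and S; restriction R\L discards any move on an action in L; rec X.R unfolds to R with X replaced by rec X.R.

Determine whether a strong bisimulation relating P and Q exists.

bisimilar

LTS(P): 6 reachable states
  s0 = a.b.((b.0 + a.0) | (a.0 + a.0 + a.0)) has moves -a-> s1
  s1 = b.((b.0 + a.0) | (a.0 + a.0 + a.0)) has moves -b-> s2
  s2 = (b.0 + a.0) | (a.0 + a.0 + a.0) has moves -a-> s3, -a-> s4, -b-> s4
  s3 = (b.0 + a.0) | 0 has moves -a-> s5, -b-> s5
  s4 = 0 | (a.0 + a.0 + a.0) has moves -a-> s5
  s5 = 0 | 0 has moves (no moves)
LTS(Q): 6 reachable states
  t0 = a.b.((b.0 + a.0) | (a.0 + a.0)) has moves -a-> t1
  t1 = b.((b.0 + a.0) | (a.0 + a.0)) has moves -b-> t2
  t2 = (b.0 + a.0) | (a.0 + a.0) has moves -a-> t3, -a-> t4, -b-> t4
  t3 = (b.0 + a.0) | 0 has moves -a-> t5, -b-> t5
  t4 = 0 | (a.0 + a.0) has moves -a-> t5
  t5 = 0 | 0 has moves (no moves)
Partition-refinement fixed point:
  B0 = {s0, t0}
  B1 = {s1, t1}
  B2 = {s2, t2}
  B3 = {s4, t4}
  B4 = {s5, t5}
  B5 = {s3, t3}
s0 ∈ B0, t0 ∈ B0 → same block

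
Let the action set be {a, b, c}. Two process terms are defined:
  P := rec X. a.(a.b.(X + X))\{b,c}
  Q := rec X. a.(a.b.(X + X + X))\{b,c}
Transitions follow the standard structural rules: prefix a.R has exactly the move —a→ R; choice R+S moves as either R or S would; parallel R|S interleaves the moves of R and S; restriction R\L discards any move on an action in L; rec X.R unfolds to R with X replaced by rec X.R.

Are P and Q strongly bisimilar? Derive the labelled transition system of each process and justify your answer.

Reachable graph of P (3 states):
  u0 = rec X. a.(a.b.(X + X))\{b,c} :: -a-> u1
  u1 = (a.b.((rec X. a.(a.b.(X + X))\{b,c}) + (rec X. a.(a.b.(X + X))\{b,c})))\{b,c} :: -a-> u2
  u2 = (b.((rec X. a.(a.b.(X + X))\{b,c}) + (rec X. a.(a.b.(X + X))\{b,c})))\{b,c} :: (no moves)
Reachable graph of Q (3 states):
  v0 = rec X. a.(a.b.(X + X + X))\{b,c} :: -a-> v1
  v1 = (a.b.((rec X. a.(a.b.(X + X + X))\{b,c}) + (rec X. a.(a.b.(X + X + X))\{b,c}) + (rec X. a.(a.b.(X + X + X))\{b,c})))\{b,c} :: -a-> v2
  v2 = (b.((rec X. a.(a.b.(X + X + X))\{b,c}) + (rec X. a.(a.b.(X + X + X))\{b,c}) + (rec X. a.(a.b.(X + X + X))\{b,c})))\{b,c} :: (no moves)
Bisimilarity quotient blocks:
  B0 = {u0, v0}
  B1 = {u1, v1}
  B2 = {u2, v2}
u0 ∈ B0, v0 ∈ B0 → same block

bisimilar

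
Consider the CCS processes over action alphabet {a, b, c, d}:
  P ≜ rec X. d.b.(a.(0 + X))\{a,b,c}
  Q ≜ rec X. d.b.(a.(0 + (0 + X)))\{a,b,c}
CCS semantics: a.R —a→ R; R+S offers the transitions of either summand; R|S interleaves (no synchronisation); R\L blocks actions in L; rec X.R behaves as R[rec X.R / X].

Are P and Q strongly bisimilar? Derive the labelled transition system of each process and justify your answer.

Reachable graph of P (3 states):
  m0 = rec X. d.b.(a.(0 + X))\{a,b,c} ⊢ =d=> m1
  m1 = b.(a.(0 + (rec X. d.b.(a.(0 + X))\{a,b,c})))\{a,b,c} ⊢ =b=> m2
  m2 = (a.(0 + (rec X. d.b.(a.(0 + X))\{a,b,c})))\{a,b,c} ⊢ ·
Reachable graph of Q (3 states):
  n0 = rec X. d.b.(a.(0 + (0 + X)))\{a,b,c} ⊢ =d=> n1
  n1 = b.(a.(0 + (0 + (rec X. d.b.(a.(0 + (0 + X)))\{a,b,c}))))\{a,b,c} ⊢ =b=> n2
  n2 = (a.(0 + (0 + (rec X. d.b.(a.(0 + (0 + X)))\{a,b,c}))))\{a,b,c} ⊢ ·
Coarsest stable partition (strong bisimilarity classes):
  B0 = {m0, n0}
  B1 = {m1, n1}
  B2 = {m2, n2}
m0 ∈ B0, n0 ∈ B0 → same block

bisimilar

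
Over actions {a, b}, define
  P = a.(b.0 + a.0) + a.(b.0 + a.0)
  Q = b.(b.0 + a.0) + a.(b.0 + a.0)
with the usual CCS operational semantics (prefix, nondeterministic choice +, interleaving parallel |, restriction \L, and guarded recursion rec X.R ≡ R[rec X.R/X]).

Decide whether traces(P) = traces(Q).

LTS(P): 3 reachable states
  s0 = a.(b.0 + a.0) + a.(b.0 + a.0) ⊢ --a--▸ s1
  s1 = b.0 + a.0 ⊢ --a--▸ s2, --b--▸ s2
  s2 = 0 ⊢ ·
LTS(Q): 3 reachable states
  t0 = b.(b.0 + a.0) + a.(b.0 + a.0) ⊢ --a--▸ t1, --b--▸ t1
  t1 = b.0 + a.0 ⊢ --a--▸ t2, --b--▸ t2
  t2 = 0 ⊢ ·
Run σ = ⟨b⟩ on Q: start {t0}
  after b @ step 1: {t1}
  Q completes σ.
Run σ = ⟨b⟩ on P: start {s0}
  after b @ step 1: ∅ (P stuck)

traces(P) ≠ traces(Q) — witness ⟨b⟩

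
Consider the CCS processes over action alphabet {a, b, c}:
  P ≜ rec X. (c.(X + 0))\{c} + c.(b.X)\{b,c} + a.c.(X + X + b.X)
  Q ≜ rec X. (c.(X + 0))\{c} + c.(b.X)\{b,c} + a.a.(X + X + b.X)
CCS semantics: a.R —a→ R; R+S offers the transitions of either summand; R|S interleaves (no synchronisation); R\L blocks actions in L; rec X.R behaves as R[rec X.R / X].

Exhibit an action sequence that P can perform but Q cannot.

LTS(P): 4 reachable states
  m0 = rec X. (c.(X + 0))\{c} + c.(b.X)\{b,c} + a.c.(X + X + b.X) :: ··a··> m1, ··c··> m2
  m1 = c.((rec X. (c.(X + 0))\{c} + c.(b.X)\{b,c} + a.c.(X + X + b.X)) + (rec X. (c.(X + 0))\{c} + c.(b.X)\{b,c} + a.c.(X + X + b.X)) + b.(rec X. (c.(X + 0))\{c} + c.(b.X)\{b,c} + a.c.(X + X + b.X))) :: ··c··> m3
  m2 = (b.(rec X. (c.(X + 0))\{c} + c.(b.X)\{b,c} + a.c.(X + X + b.X)))\{b,c} :: deadlocked
  m3 = (rec X. (c.(X + 0))\{c} + c.(b.X)\{b,c} + a.c.(X + X + b.X)) + (rec X. (c.(X + 0))\{c} + c.(b.X)\{b,c} + a.c.(X + X + b.X)) + b.(rec X. (c.(X + 0))\{c} + c.(b.X)\{b,c} + a.c.(X + X + b.X)) :: ··a··> m1, ··b··> m0, ··c··> m2
LTS(Q): 4 reachable states
  n0 = rec X. (c.(X + 0))\{c} + c.(b.X)\{b,c} + a.a.(X + X + b.X) :: ··a··> n1, ··c··> n2
  n1 = a.((rec X. (c.(X + 0))\{c} + c.(b.X)\{b,c} + a.a.(X + X + b.X)) + (rec X. (c.(X + 0))\{c} + c.(b.X)\{b,c} + a.a.(X + X + b.X)) + b.(rec X. (c.(X + 0))\{c} + c.(b.X)\{b,c} + a.a.(X + X + b.X))) :: ··a··> n3
  n2 = (b.(rec X. (c.(X + 0))\{c} + c.(b.X)\{b,c} + a.a.(X + X + b.X)))\{b,c} :: deadlocked
  n3 = (rec X. (c.(X + 0))\{c} + c.(b.X)\{b,c} + a.a.(X + X + b.X)) + (rec X. (c.(X + 0))\{c} + c.(b.X)\{b,c} + a.a.(X + X + b.X)) + b.(rec X. (c.(X + 0))\{c} + c.(b.X)\{b,c} + a.a.(X + X + b.X)) :: ··a··> n1, ··b··> n0, ··c··> n2
Trace ⟨ac⟩ through P, begin at {m0}:
  step 1 (a): {m1}
  step 2 (c): {m3}
  P completes σ.
Trace ⟨ac⟩ through Q, begin at {n0}:
  step 1 (a): {n1}
  step 2 (c): ∅  — Q cannot continue

ac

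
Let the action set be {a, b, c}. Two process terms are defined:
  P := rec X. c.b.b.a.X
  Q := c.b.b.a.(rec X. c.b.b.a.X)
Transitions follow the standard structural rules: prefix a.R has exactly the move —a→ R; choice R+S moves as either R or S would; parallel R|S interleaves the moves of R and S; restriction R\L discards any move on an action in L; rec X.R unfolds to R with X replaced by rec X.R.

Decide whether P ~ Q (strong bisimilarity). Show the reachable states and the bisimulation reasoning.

Reachable graph of P (4 states):
  s0 = rec X. c.b.b.a.X | ··c··> s1
  s1 = b.b.a.(rec X. c.b.b.a.X) | ··b··> s2
  s2 = b.a.(rec X. c.b.b.a.X) | ··b··> s3
  s3 = a.(rec X. c.b.b.a.X) | ··a··> s0
Reachable graph of Q (5 states):
  t0 = c.b.b.a.(rec X. c.b.b.a.X) | ··c··> t1
  t1 = b.b.a.(rec X. c.b.b.a.X) | ··b··> t2
  t2 = b.a.(rec X. c.b.b.a.X) | ··b··> t3
  t3 = a.(rec X. c.b.b.a.X) | ··a··> t4
  t4 = rec X. c.b.b.a.X | ··c··> t1
Coarsest stable partition (strong bisimilarity classes):
  B0 = {s0, t0, t4}
  B1 = {s1, t1}
  B2 = {s2, t2}
  B3 = {s3, t3}
s0 ∈ B0, t0 ∈ B0 → same block

bisimilar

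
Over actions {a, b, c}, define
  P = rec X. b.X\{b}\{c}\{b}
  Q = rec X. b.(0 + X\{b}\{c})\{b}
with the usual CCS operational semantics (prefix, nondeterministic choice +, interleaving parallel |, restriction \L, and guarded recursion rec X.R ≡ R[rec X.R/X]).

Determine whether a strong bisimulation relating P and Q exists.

bisimilar

Reachable graph of P (2 states):
  p0 = rec X. b.X\{b}\{c}\{b} :: -b-> p1
  p1 = (rec X. b.X\{b}\{c}\{b})\{b}\{c}\{b} :: deadlocked
Reachable graph of Q (2 states):
  q0 = rec X. b.(0 + X\{b}\{c})\{b} :: -b-> q1
  q1 = (0 + (rec X. b.(0 + X\{b}\{c})\{b})\{b}\{c})\{b} :: deadlocked
Partition-refinement fixed point:
  B0 = {p0, q0}
  B1 = {p1, q1}
p0 ∈ B0, q0 ∈ B0 → same block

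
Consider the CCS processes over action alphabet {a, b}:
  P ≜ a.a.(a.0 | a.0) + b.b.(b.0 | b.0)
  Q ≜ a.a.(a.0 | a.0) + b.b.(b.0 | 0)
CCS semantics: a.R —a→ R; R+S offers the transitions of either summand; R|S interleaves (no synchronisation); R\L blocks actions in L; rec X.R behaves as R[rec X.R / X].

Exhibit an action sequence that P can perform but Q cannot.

bbbb

LTS(P): 10 reachable states
  p0 = a.a.(a.0 | a.0) + b.b.(b.0 | b.0) → --a--▸ p1, --b--▸ p2
  p1 = a.(a.0 | a.0) → --a--▸ p3
  p2 = b.(b.0 | b.0) → --b--▸ p4
  p3 = a.0 | a.0 → --a--▸ p5, --a--▸ p6
  p4 = b.0 | b.0 → --b--▸ p7, --b--▸ p8
  p5 = 0 | a.0 → --a--▸ p9
  p6 = a.0 | 0 → --a--▸ p9
  p7 = 0 | b.0 → --b--▸ p9
  p8 = b.0 | 0 → --b--▸ p9
  p9 = 0 | 0 → stopped
LTS(Q): 8 reachable states
  q0 = a.a.(a.0 | a.0) + b.b.(b.0 | 0) → --a--▸ q1, --b--▸ q2
  q1 = a.(a.0 | a.0) → --a--▸ q3
  q2 = b.(b.0 | 0) → --b--▸ q4
  q3 = a.0 | a.0 → --a--▸ q5, --a--▸ q6
  q4 = b.0 | 0 → --b--▸ q7
  q5 = 0 | a.0 → --a--▸ q7
  q6 = a.0 | 0 → --a--▸ q7
  q7 = 0 | 0 → stopped
Executing bbbb from P (initial set {p0}):
  after b @ step 1: {p2}
  after b @ step 2: {p4}
  after b @ step 3: {p7, p8}
  after b @ step 4: {p9}
  — P admits the full trace.
Executing bbbb from Q (initial set {q0}):
  after b @ step 1: {q2}
  after b @ step 2: {q4}
  after b @ step 3: {q7}
  after b @ step 4: ∅ (Q stuck)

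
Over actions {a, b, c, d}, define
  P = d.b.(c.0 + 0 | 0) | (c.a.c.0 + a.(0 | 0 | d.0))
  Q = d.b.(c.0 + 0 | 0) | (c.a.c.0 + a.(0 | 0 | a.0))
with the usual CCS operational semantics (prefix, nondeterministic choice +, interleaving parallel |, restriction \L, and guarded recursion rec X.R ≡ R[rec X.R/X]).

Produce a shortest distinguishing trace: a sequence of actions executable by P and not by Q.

Reachable graph of P (24 states):
  m0 = d.b.(c.0 + 0 | 0) | (c.a.c.0 + a.(0 | 0 | d.0)) ⊢ —a→ m1, —c→ m2, —d→ m3
  m1 = d.b.(c.0 + 0 | 0) | (0 | 0 | d.0) ⊢ —d→ m4, —d→ m5
  m2 = d.b.(c.0 + 0 | 0) | a.c.0 ⊢ —a→ m6, —d→ m7
  m3 = b.(c.0 + 0 | 0) | (c.a.c.0 + a.(0 | 0 | d.0)) ⊢ —a→ m4, —b→ m8, —c→ m7
  m4 = b.(c.0 + 0 | 0) | (0 | 0 | d.0) ⊢ —b→ m9, —d→ m10
  m5 = d.b.(c.0 + 0 | 0) | (0 | 0 | 0) ⊢ —d→ m10
  m6 = d.b.(c.0 + 0 | 0) | c.0 ⊢ —c→ m11, —d→ m12
  m7 = b.(c.0 + 0 | 0) | a.c.0 ⊢ —a→ m12, —b→ m13
  m8 = (c.0 + 0 | 0) | (c.a.c.0 + a.(0 | 0 | d.0)) ⊢ —a→ m9, —c→ m13, —c→ m14
  m9 = (c.0 + 0 | 0) | (0 | 0 | d.0) ⊢ —c→ m15, —d→ m16
  m10 = b.(c.0 + 0 | 0) | (0 | 0 | 0) ⊢ —b→ m16
  m11 = d.b.(c.0 + 0 | 0) | 0 ⊢ —d→ m17
  m12 = b.(c.0 + 0 | 0) | c.0 ⊢ —b→ m18, —c→ m17
  m13 = (c.0 + 0 | 0) | a.c.0 ⊢ —a→ m18, —c→ m19
  m14 = 0 | (c.a.c.0 + a.(0 | 0 | d.0)) ⊢ —a→ m15, —c→ m19
  m15 = 0 | (0 | 0 | d.0) ⊢ —d→ m20
  m16 = (c.0 + 0 | 0) | (0 | 0 | 0) ⊢ —c→ m20
  m17 = b.(c.0 + 0 | 0) | 0 ⊢ —b→ m21
  m18 = (c.0 + 0 | 0) | c.0 ⊢ —c→ m21, —c→ m22
  m19 = 0 | a.c.0 ⊢ —a→ m22
  m20 = 0 | (0 | 0 | 0) ⊢ (no moves)
  m21 = (c.0 + 0 | 0) | 0 ⊢ —c→ m23
  m22 = 0 | c.0 ⊢ —c→ m23
  m23 = 0 | 0 ⊢ (no moves)
Reachable graph of Q (24 states):
  n0 = d.b.(c.0 + 0 | 0) | (c.a.c.0 + a.(0 | 0 | a.0)) ⊢ —a→ n1, —c→ n2, —d→ n3
  n1 = d.b.(c.0 + 0 | 0) | (0 | 0 | a.0) ⊢ —a→ n4, —d→ n5
  n2 = d.b.(c.0 + 0 | 0) | a.c.0 ⊢ —a→ n6, —d→ n7
  n3 = b.(c.0 + 0 | 0) | (c.a.c.0 + a.(0 | 0 | a.0)) ⊢ —a→ n5, —b→ n8, —c→ n7
  n4 = d.b.(c.0 + 0 | 0) | (0 | 0 | 0) ⊢ —d→ n9
  n5 = b.(c.0 + 0 | 0) | (0 | 0 | a.0) ⊢ —a→ n9, —b→ n10
  n6 = d.b.(c.0 + 0 | 0) | c.0 ⊢ —c→ n11, —d→ n12
  n7 = b.(c.0 + 0 | 0) | a.c.0 ⊢ —a→ n12, —b→ n13
  n8 = (c.0 + 0 | 0) | (c.a.c.0 + a.(0 | 0 | a.0)) ⊢ —a→ n10, —c→ n13, —c→ n14
  n9 = b.(c.0 + 0 | 0) | (0 | 0 | 0) ⊢ —b→ n15
  n10 = (c.0 + 0 | 0) | (0 | 0 | a.0) ⊢ —a→ n15, —c→ n16
  n11 = d.b.(c.0 + 0 | 0) | 0 ⊢ —d→ n17
  n12 = b.(c.0 + 0 | 0) | c.0 ⊢ —b→ n18, —c→ n17
  n13 = (c.0 + 0 | 0) | a.c.0 ⊢ —a→ n18, —c→ n19
  n14 = 0 | (c.a.c.0 + a.(0 | 0 | a.0)) ⊢ —a→ n16, —c→ n19
  n15 = (c.0 + 0 | 0) | (0 | 0 | 0) ⊢ —c→ n20
  n16 = 0 | (0 | 0 | a.0) ⊢ —a→ n20
  n17 = b.(c.0 + 0 | 0) | 0 ⊢ —b→ n21
  n18 = (c.0 + 0 | 0) | c.0 ⊢ —c→ n21, —c→ n22
  n19 = 0 | a.c.0 ⊢ —a→ n22
  n20 = 0 | (0 | 0 | 0) ⊢ (no moves)
  n21 = (c.0 + 0 | 0) | 0 ⊢ —c→ n23
  n22 = 0 | c.0 ⊢ —c→ n23
  n23 = 0 | 0 ⊢ (no moves)
Run σ = ⟨add⟩ on P: start {m0}
  after a @ step 1: {m1}
  after d @ step 2: {m4, m5}
  after d @ step 3: {m10}
  ✓ P
Run σ = ⟨add⟩ on Q: start {n0}
  after a @ step 1: {n1}
  after d @ step 2: {n5}
  after d @ step 3: ∅ (Q stuck)

add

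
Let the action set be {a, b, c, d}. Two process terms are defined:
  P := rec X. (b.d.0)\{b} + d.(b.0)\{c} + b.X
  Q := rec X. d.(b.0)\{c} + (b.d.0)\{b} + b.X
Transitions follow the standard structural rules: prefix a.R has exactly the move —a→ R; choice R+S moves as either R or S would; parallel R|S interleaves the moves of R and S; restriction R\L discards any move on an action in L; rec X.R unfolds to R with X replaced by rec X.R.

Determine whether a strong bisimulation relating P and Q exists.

P's transition system — 3 states:
  u0 = rec X. (b.d.0)\{b} + d.(b.0)\{c} + b.X ⊢ =b=> u0, =d=> u1
  u1 = (b.0)\{c} ⊢ =b=> u2
  u2 = 0\{c} ⊢ ∅
Q's transition system — 3 states:
  v0 = rec X. d.(b.0)\{c} + (b.d.0)\{b} + b.X ⊢ =b=> v0, =d=> v1
  v1 = (b.0)\{c} ⊢ =b=> v2
  v2 = 0\{c} ⊢ ∅
Partition-refinement fixed point:
  B0 = {u0, v0}
  B1 = {u1, v1}
  B2 = {u2, v2}
u0 ∈ B0, v0 ∈ B0 → same block

bisimilar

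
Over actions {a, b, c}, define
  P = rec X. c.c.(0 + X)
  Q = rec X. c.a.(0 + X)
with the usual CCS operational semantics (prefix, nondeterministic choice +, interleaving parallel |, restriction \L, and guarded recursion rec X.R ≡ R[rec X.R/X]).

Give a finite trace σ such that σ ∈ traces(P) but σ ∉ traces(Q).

cc

LTS(P): 3 reachable states
  s0 = rec X. c.c.(0 + X) has moves -c-> s1
  s1 = c.(0 + (rec X. c.c.(0 + X))) has moves -c-> s2
  s2 = 0 + (rec X. c.c.(0 + X)) has moves -c-> s1
LTS(Q): 3 reachable states
  t0 = rec X. c.a.(0 + X) has moves -c-> t1
  t1 = a.(0 + (rec X. c.a.(0 + X))) has moves -a-> t2
  t2 = 0 + (rec X. c.a.(0 + X)) has moves -c-> t1
Run σ = ⟨cc⟩ on P: start {s0}
  [1] c ⇒ {s1}
  [2] c ⇒ {s2}
  — P admits the full trace.
Run σ = ⟨cc⟩ on Q: start {t0}
  [1] c ⇒ {t1}
  [2] c ⇒ ∅  — Q cannot continue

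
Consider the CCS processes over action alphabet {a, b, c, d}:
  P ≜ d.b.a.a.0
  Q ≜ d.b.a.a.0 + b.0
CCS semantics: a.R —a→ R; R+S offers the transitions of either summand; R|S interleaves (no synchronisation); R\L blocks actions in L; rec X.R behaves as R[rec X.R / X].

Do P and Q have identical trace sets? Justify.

P's transition system — 5 states:
  u0 = d.b.a.a.0 ⊢ ··d··> u1
  u1 = b.a.a.0 ⊢ ··b··> u2
  u2 = a.a.0 ⊢ ··a··> u3
  u3 = a.0 ⊢ ··a··> u4
  u4 = 0 ⊢ ·
Q's transition system — 5 states:
  v0 = d.b.a.a.0 + b.0 ⊢ ··b··> v1, ··d··> v2
  v1 = 0 ⊢ ·
  v2 = b.a.a.0 ⊢ ··b··> v3
  v3 = a.a.0 ⊢ ··a··> v4
  v4 = a.0 ⊢ ··a··> v1
Trace ⟨b⟩ through Q, begin at {v0}:
  step 1 (b): {v1}
  — Q admits the full trace.
Trace ⟨b⟩ through P, begin at {u0}:
  step 1 (b): ∅  — P cannot continue

NO — witness ⟨b⟩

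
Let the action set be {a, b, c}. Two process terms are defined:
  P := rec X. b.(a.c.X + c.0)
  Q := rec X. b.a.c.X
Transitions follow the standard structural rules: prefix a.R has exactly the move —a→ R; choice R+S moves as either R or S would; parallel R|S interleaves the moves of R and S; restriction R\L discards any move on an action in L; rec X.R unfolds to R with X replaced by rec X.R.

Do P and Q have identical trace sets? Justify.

P's transition system — 4 states:
  u0 = rec X. b.(a.c.X + c.0) :: --b--▸ u1
  u1 = a.c.(rec X. b.(a.c.X + c.0)) + c.0 :: --a--▸ u2, --c--▸ u3
  u2 = c.(rec X. b.(a.c.X + c.0)) :: --c--▸ u0
  u3 = 0 :: (no moves)
Q's transition system — 3 states:
  v0 = rec X. b.a.c.X :: --b--▸ v1
  v1 = a.c.(rec X. b.a.c.X) :: --a--▸ v2
  v2 = c.(rec X. b.a.c.X) :: --c--▸ v0
Trace ⟨bc⟩ through P, begin at {u0}:
  after b @ step 1: {u1}
  after c @ step 2: {u3}
  P completes σ.
Trace ⟨bc⟩ through Q, begin at {v0}:
  after b @ step 1: {v1}
  after c @ step 2: no successor for Q

trace-distinct — witness ⟨bc⟩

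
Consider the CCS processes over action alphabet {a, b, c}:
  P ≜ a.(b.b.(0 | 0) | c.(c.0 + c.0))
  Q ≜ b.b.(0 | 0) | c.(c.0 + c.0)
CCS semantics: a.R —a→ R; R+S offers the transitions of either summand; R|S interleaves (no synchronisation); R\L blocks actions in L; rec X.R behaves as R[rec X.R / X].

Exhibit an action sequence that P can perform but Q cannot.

a

Reachable graph of P (10 states):
  s0 = a.(b.b.(0 | 0) | c.(c.0 + c.0)) | —a→ s1
  s1 = b.b.(0 | 0) | c.(c.0 + c.0) | —b→ s2, —c→ s3
  s2 = b.(0 | 0) | c.(c.0 + c.0) | —b→ s4, —c→ s5
  s3 = b.b.(0 | 0) | (c.0 + c.0) | —b→ s5, —c→ s6
  s4 = 0 | 0 | c.(c.0 + c.0) | —c→ s7
  s5 = b.(0 | 0) | (c.0 + c.0) | —b→ s7, —c→ s8
  s6 = b.b.(0 | 0) | 0 | —b→ s8
  s7 = 0 | 0 | (c.0 + c.0) | —c→ s9
  s8 = b.(0 | 0) | 0 | —b→ s9
  s9 = 0 | 0 | 0 | (no moves)
Reachable graph of Q (9 states):
  t0 = b.b.(0 | 0) | c.(c.0 + c.0) | —b→ t1, —c→ t2
  t1 = b.(0 | 0) | c.(c.0 + c.0) | —b→ t3, —c→ t4
  t2 = b.b.(0 | 0) | (c.0 + c.0) | —b→ t4, —c→ t5
  t3 = 0 | 0 | c.(c.0 + c.0) | —c→ t6
  t4 = b.(0 | 0) | (c.0 + c.0) | —b→ t6, —c→ t7
  t5 = b.b.(0 | 0) | 0 | —b→ t7
  t6 = 0 | 0 | (c.0 + c.0) | —c→ t8
  t7 = b.(0 | 0) | 0 | —b→ t8
  t8 = 0 | 0 | 0 | (no moves)
Run σ = ⟨a⟩ on P: start {s0}
  after a @ step 1: {s1}
  — P admits the full trace.
Run σ = ⟨a⟩ on Q: start {t0}
  after a @ step 1: no successor for Q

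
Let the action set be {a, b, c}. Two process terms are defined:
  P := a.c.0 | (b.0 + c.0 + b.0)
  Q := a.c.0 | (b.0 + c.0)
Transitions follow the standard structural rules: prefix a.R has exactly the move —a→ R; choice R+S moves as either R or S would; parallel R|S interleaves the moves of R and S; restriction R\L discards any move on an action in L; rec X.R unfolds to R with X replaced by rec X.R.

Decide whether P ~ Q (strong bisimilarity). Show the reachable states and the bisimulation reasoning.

Reachable graph of P (6 states):
  u0 = a.c.0 | (b.0 + c.0 + b.0) ⊢ --a--▸ u1, --b--▸ u2, --c--▸ u2
  u1 = c.0 | (b.0 + c.0 + b.0) ⊢ --b--▸ u3, --c--▸ u3, --c--▸ u4
  u2 = a.c.0 | 0 ⊢ --a--▸ u3
  u3 = c.0 | 0 ⊢ --c--▸ u5
  u4 = 0 | (b.0 + c.0 + b.0) ⊢ --b--▸ u5, --c--▸ u5
  u5 = 0 | 0 ⊢ stopped
Reachable graph of Q (6 states):
  v0 = a.c.0 | (b.0 + c.0) ⊢ --a--▸ v1, --b--▸ v2, --c--▸ v2
  v1 = c.0 | (b.0 + c.0) ⊢ --b--▸ v3, --c--▸ v3, --c--▸ v4
  v2 = a.c.0 | 0 ⊢ --a--▸ v3
  v3 = c.0 | 0 ⊢ --c--▸ v5
  v4 = 0 | (b.0 + c.0) ⊢ --b--▸ v5, --c--▸ v5
  v5 = 0 | 0 ⊢ stopped
Partition-refinement fixed point:
  B0 = {u0, v0}
  B1 = {u1, v1}
  B2 = {u4, v4}
  B3 = {u5, v5}
  B4 = {u3, v3}
  B5 = {u2, v2}
u0 ∈ B0, v0 ∈ B0 → same block

YES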